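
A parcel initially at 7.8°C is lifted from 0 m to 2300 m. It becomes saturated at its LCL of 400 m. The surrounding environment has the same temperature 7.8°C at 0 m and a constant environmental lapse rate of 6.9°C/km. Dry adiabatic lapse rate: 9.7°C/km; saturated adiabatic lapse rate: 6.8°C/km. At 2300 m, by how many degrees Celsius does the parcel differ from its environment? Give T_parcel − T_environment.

Parcel:
  Dry to 400 m: -9.7 × 0.4 km = -3.88°C, so T = 3.92°C.
  Saturated to 2300 m: -6.8 × 1.9 km = -12.92°C, so T = -9°C.
Environment:
  Environment to 2300 m: -6.9 × 2.3 km = -15.87°C, so T = -8.07°C.
T_parcel − T_env = -9 − (-8.07) = -0.93°C

-0.93°C (parcel cooler than environment)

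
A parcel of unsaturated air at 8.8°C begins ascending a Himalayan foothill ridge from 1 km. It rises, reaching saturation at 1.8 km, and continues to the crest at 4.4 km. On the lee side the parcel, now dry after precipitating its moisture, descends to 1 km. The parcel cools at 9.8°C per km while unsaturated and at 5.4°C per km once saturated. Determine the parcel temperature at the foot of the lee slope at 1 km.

20.24°C

1000–1800 m, dry: Δz = 0.8 km ⇒ ΔT = -7.84°C; T = 0.96°C
1800–4400 m, saturated: Δz = 2.6 km ⇒ ΔT = -14.04°C; T = -13.08°C
4400–1000 m, dry descent: Δz = 3.4 km ⇒ ΔT = +33.32°C; T = 20.24°C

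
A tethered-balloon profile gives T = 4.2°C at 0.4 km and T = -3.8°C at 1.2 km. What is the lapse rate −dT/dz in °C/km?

10°C/km

Γ = −ΔT/Δz = (4.2 − (-3.8)) / (1200 − 400) m
  = 8°C / 0.8 km = 10°C/km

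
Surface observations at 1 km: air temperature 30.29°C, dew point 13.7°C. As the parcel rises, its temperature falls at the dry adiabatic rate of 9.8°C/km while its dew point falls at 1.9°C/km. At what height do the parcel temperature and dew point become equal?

3.1 km

T and T_d converge at 9.8 − 1.9 = 7.9°C per km
Height above start = (30.29 − 13.7) / 7.9 = 2.1 km
LCL altitude = 1000 m + 2100 m = 3100 m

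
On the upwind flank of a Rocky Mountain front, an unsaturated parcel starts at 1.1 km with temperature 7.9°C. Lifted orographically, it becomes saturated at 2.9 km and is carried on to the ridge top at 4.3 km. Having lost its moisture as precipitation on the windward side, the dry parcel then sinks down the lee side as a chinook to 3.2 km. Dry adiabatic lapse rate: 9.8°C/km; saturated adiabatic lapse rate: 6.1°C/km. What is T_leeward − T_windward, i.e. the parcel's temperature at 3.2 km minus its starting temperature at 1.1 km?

Dry to 2900 m: -9.8 × 1.8 km = -17.64°C, so T = -9.74°C.
Saturated to 4300 m: -6.1 × 1.4 km = -8.54°C, so T = -18.28°C.
Dry descent to 3200 m: +9.8 × 1.1 km = +10.78°C, so T = -7.5°C.
Net change vs windward start: -7.5 − 7.9 = -15.4°C

-15.4°C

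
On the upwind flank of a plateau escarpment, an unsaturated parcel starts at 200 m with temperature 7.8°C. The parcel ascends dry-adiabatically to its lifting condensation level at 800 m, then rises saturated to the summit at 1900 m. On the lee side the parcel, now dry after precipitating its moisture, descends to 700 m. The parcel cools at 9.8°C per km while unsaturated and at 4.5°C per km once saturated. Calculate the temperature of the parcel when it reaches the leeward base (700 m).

200–800 m, dry: Δz = 0.6 km ⇒ ΔT = -5.88°C; T = 1.92°C
800–1900 m, saturated: Δz = 1.1 km ⇒ ΔT = -4.95°C; T = -3.03°C
1900–700 m, dry descent: Δz = 1.2 km ⇒ ΔT = +11.76°C; T = 8.73°C

8.73°C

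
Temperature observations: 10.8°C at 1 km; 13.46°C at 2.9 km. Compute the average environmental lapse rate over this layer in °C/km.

Γ = −ΔT/Δz = (10.8 − 13.46) / (2900 − 1000) m
  = -2.66°C / 1.9 km = -1.4°C/km

-1.4°C/km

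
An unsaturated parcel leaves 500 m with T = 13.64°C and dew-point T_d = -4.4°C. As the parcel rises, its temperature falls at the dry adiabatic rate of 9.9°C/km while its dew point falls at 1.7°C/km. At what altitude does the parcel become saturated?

2700 m

T and T_d converge at 9.9 − 1.7 = 8.2°C per km
Height above start = (13.64 − (-4.4)) / 8.2 = 2.2 km
LCL altitude = 500 m + 2200 m = 2700 m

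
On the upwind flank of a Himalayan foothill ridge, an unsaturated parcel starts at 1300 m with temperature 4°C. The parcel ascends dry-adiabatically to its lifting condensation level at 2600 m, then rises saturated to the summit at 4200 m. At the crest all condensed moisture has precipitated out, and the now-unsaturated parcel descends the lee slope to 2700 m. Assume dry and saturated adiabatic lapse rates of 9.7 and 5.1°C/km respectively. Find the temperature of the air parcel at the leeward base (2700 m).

-2.22°C

Dry to 2600 m: -9.7 × 1.3 km = -12.61°C, so T = -8.61°C.
Saturated to 4200 m: -5.1 × 1.6 km = -8.16°C, so T = -16.77°C.
Dry descent to 2700 m: +9.7 × 1.5 km = +14.55°C, so T = -2.22°C.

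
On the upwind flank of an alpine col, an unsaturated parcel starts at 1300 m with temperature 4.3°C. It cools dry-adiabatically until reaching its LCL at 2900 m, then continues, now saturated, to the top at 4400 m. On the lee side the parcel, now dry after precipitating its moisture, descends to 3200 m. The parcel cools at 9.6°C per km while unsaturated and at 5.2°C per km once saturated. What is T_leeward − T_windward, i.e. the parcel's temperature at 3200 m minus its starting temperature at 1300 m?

-11.64°C

Dry to 2900 m: -9.6 × 1.6 km = -15.36°C, so T = -11.06°C.
Saturated to 4400 m: -5.2 × 1.5 km = -7.8°C, so T = -18.86°C.
Dry descent to 3200 m: +9.6 × 1.2 km = +11.52°C, so T = -7.34°C.
Net change vs windward start: -7.34 − 4.3 = -11.64°C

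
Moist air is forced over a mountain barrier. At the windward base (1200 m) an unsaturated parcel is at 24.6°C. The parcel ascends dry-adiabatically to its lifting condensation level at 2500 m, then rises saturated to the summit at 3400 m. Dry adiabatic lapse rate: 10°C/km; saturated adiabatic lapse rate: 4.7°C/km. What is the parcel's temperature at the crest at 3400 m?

Dry to 2500 m: -10 × 1.3 km = -13°C, so T = 11.6°C.
Saturated to 3400 m: -4.7 × 0.9 km = -4.23°C, so T = 7.37°C.

7.37°C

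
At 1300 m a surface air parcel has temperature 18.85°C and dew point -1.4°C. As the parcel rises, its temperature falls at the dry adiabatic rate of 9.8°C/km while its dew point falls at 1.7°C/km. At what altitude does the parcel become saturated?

3800 m

T and T_d converge at 9.8 − 1.7 = 8.1°C per km
Height above start = (18.85 − (-1.4)) / 8.1 = 2.5 km
LCL altitude = 1300 m + 2500 m = 3800 m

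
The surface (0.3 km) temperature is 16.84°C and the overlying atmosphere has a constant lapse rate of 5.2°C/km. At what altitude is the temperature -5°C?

4.5 km

Height above start = (16.84 − (-5)) / 5.2 = 4.2 km
Altitude = 300 m + 4200 m = 4500 m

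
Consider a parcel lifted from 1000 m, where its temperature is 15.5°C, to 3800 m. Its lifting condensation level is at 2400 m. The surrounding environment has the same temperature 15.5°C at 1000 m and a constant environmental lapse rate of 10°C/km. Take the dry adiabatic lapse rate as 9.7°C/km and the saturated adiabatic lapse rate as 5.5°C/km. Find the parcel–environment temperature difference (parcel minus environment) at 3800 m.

Parcel:
  Dry to 2400 m: -9.7 × 1.4 km = -13.58°C, so T = 1.92°C.
  Saturated to 3800 m: -5.5 × 1.4 km = -7.7°C, so T = -5.78°C.
Environment:
  Environment to 3800 m: -10 × 2.8 km = -28°C, so T = -12.5°C.
T_parcel − T_env = -5.78 − (-12.5) = +6.72°C

+6.72°C (parcel warmer than environment)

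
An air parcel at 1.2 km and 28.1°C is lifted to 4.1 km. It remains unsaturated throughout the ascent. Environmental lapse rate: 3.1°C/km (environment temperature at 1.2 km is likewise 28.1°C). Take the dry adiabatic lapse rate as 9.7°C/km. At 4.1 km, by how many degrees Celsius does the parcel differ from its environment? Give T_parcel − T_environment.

-19.14°C (parcel cooler than environment)

Parcel:
  1200 → 4100 m (dry, 9.7°C/km): ΔT = -9.7 × 2.9 = -28.13°C → T = -0.03°C
Environment:
  1200 → 4100 m (environment, 3.1°C/km): ΔT = -3.1 × 2.9 = -8.99°C → T = 19.11°C
T_parcel − T_env = -0.03 − 19.11 = -19.14°C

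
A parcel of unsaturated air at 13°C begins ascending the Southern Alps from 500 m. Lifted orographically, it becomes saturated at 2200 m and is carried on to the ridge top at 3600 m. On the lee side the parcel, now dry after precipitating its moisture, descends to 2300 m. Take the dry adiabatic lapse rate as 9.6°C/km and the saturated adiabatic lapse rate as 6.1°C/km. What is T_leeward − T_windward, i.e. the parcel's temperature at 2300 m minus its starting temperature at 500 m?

-12.38°C

From 500 m to 2200 m (dry): cools by 9.6 × 1.7 = 16.32°C, giving -3.32°C.
From 2200 m to 3600 m (saturated): cools by 6.1 × 1.4 = 8.54°C, giving -11.86°C.
From 3600 m to 2300 m (dry descent): warms by 9.6 × 1.3 = 12.48°C, giving 0.62°C.
Net change vs windward start: 0.62 − 13 = -12.38°C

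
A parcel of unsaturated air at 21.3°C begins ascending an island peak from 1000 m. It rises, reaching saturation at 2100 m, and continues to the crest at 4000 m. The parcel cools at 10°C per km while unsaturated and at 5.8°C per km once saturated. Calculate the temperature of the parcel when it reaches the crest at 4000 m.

-0.72°C

From 1000 m to 2100 m (dry): cools by 10 × 1.1 = 11°C, giving 10.3°C.
From 2100 m to 4000 m (saturated): cools by 5.8 × 1.9 = 11.02°C, giving -0.72°C.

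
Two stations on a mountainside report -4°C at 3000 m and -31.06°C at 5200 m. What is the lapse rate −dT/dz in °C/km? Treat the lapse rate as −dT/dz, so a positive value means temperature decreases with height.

12.3°C/km

Γ = −ΔT/Δz = (-4 − (-31.06)) / (5200 − 3000) m
  = 27.06°C / 2.2 km = 12.3°C/km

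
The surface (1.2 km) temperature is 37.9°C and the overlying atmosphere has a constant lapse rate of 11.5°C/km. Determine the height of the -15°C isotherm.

Height above start = (37.9 − (-15)) / 11.5 = 4.6 km
Altitude = 1200 m + 4600 m = 5800 m

5.8 km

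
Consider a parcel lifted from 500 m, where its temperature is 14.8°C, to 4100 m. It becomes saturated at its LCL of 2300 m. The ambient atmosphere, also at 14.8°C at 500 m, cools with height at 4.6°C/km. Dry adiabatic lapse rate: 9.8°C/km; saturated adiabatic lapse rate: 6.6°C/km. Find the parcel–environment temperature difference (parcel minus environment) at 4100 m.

-12.96°C (parcel cooler than environment)

Parcel:
  500 → 2300 m (dry, 9.8°C/km): ΔT = -9.8 × 1.8 = -17.64°C → T = -2.84°C
  2300 → 4100 m (saturated, 6.6°C/km): ΔT = -6.6 × 1.8 = -11.88°C → T = -14.72°C
Environment:
  500 → 4100 m (environment, 4.6°C/km): ΔT = -4.6 × 3.6 = -16.56°C → T = -1.76°C
T_parcel − T_env = -14.72 − (-1.76) = -12.96°C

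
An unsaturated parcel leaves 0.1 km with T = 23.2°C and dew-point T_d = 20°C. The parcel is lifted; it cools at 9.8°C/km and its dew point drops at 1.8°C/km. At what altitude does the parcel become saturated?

0.5 km

T and T_d converge at 9.8 − 1.8 = 8°C per km
Height above start = (23.2 − 20) / 8 = 0.4 km
LCL altitude = 100 m + 400 m = 500 m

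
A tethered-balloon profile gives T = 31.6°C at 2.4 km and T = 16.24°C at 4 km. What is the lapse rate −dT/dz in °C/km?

Γ = −ΔT/Δz = (31.6 − 16.24) / (4000 − 2400) m
  = 15.36°C / 1.6 km = 9.6°C/km

9.6°C/km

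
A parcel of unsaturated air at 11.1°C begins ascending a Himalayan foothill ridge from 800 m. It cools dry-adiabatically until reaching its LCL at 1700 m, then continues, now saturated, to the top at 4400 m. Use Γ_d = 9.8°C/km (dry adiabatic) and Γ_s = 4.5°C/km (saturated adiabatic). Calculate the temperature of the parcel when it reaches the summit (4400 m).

-9.87°C

800–1700 m, dry: Δz = 0.9 km ⇒ ΔT = -8.82°C; T = 2.28°C
1700–4400 m, saturated: Δz = 2.7 km ⇒ ΔT = -12.15°C; T = -9.87°C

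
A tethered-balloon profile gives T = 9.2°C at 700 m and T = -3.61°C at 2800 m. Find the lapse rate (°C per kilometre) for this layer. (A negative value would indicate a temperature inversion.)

6.1°C/km

Γ = −ΔT/Δz = (9.2 − (-3.61)) / (2800 − 700) m
  = 12.81°C / 2.1 km = 6.1°C/km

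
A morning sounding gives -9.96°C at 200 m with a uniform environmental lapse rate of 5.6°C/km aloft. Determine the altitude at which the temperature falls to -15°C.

Height above start = (-9.96 − (-15)) / 5.6 = 0.9 km
Altitude = 200 m + 900 m = 1100 m

1100 m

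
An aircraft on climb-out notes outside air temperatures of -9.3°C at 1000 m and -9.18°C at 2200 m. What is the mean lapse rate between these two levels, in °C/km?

Γ = −ΔT/Δz = (-9.3 − (-9.18)) / (2200 − 1000) m
  = -0.12°C / 1.2 km = -0.1°C/km

-0.1°C/km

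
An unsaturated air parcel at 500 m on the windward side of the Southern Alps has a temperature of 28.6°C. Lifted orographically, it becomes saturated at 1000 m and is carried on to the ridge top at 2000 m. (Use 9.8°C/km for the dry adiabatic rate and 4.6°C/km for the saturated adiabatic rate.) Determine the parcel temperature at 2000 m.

Dry to 1000 m: -9.8 × 0.5 km = -4.9°C, so T = 23.7°C.
Saturated to 2000 m: -4.6 × 1 km = -4.6°C, so T = 19.1°C.

19.1°C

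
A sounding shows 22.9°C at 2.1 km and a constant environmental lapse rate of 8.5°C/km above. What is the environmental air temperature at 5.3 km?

-4.3°C

2100–5300 m, environmental: Δz = 3.2 km ⇒ ΔT = -27.2°C; T = -4.3°C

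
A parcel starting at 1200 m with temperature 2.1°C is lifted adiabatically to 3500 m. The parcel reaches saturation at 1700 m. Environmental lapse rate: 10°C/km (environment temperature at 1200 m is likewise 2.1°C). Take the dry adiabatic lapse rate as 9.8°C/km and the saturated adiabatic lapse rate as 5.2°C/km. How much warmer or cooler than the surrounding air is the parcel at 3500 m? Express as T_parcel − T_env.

+8.74°C (parcel warmer than environment)

Parcel:
  Dry to 1700 m: -9.8 × 0.5 km = -4.9°C, so T = -2.8°C.
  Saturated to 3500 m: -5.2 × 1.8 km = -9.36°C, so T = -12.16°C.
Environment:
  Environment to 3500 m: -10 × 2.3 km = -23°C, so T = -20.9°C.
T_parcel − T_env = -12.16 − (-20.9) = +8.74°C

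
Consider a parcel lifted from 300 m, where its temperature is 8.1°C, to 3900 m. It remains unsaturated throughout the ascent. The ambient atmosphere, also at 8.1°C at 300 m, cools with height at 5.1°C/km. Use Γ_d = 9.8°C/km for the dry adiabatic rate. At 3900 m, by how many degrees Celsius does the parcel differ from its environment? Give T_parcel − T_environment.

Parcel:
  Dry to 3900 m: -9.8 × 3.6 km = -35.28°C, so T = -27.18°C.
Environment:
  Environment to 3900 m: -5.1 × 3.6 km = -18.36°C, so T = -10.26°C.
T_parcel − T_env = -27.18 − (-10.26) = -16.92°C

-16.92°C (parcel cooler than environment)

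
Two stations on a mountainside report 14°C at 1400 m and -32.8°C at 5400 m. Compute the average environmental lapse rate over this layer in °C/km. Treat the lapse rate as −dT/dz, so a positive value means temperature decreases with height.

11.7°C/km

Γ = −ΔT/Δz = (14 − (-32.8)) / (5400 − 1400) m
  = 46.8°C / 4 km = 11.7°C/km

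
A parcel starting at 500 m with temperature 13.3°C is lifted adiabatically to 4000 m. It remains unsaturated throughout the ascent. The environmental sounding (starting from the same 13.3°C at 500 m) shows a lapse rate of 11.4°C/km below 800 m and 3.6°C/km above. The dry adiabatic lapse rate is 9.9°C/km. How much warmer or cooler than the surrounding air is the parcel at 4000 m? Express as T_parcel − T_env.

-19.71°C (parcel cooler than environment)

Parcel:
  500–4000 m, dry: Δz = 3.5 km ⇒ ΔT = -34.65°C; T = -21.35°C
Environment:
  500–800 m, environment, lower layer: Δz = 0.3 km ⇒ ΔT = -3.42°C; T = 9.88°C
  800–4000 m, environment, upper layer: Δz = 3.2 km ⇒ ΔT = -11.52°C; T = -1.64°C
T_parcel − T_env = -21.35 − (-1.64) = -19.71°C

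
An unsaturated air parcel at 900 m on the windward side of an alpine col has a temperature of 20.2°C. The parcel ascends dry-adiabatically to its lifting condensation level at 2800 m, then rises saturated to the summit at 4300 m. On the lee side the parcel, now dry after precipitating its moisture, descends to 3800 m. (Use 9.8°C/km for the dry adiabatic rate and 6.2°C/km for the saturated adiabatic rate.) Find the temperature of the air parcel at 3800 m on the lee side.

-2.82°C

From 900 m to 2800 m (dry): cools by 9.8 × 1.9 = 18.62°C, giving 1.58°C.
From 2800 m to 4300 m (saturated): cools by 6.2 × 1.5 = 9.3°C, giving -7.72°C.
From 4300 m to 3800 m (dry descent): warms by 9.8 × 0.5 = 4.9°C, giving -2.82°C.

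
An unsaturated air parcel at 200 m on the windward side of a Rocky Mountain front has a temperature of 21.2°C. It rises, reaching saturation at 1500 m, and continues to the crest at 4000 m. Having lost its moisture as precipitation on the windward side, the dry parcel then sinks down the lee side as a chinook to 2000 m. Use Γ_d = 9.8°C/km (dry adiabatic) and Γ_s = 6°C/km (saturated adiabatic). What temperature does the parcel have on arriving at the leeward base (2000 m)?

13.06°C

Dry to 1500 m: -9.8 × 1.3 km = -12.74°C, so T = 8.46°C.
Saturated to 4000 m: -6 × 2.5 km = -15°C, so T = -6.54°C.
Dry descent to 2000 m: +9.8 × 2 km = +19.6°C, so T = 13.06°C.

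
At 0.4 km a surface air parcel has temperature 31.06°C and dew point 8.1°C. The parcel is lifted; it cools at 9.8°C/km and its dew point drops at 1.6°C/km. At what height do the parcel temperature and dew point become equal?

3.2 km

T and T_d converge at 9.8 − 1.6 = 8.2°C per km
Height above start = (31.06 − 8.1) / 8.2 = 2.8 km
LCL altitude = 400 m + 2800 m = 3200 m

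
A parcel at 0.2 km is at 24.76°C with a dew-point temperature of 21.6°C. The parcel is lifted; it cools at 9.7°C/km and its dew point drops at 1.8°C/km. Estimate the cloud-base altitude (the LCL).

0.6 km

T and T_d converge at 9.7 − 1.8 = 7.9°C per km
Height above start = (24.76 − 21.6) / 7.9 = 0.4 km
LCL altitude = 200 m + 400 m = 600 m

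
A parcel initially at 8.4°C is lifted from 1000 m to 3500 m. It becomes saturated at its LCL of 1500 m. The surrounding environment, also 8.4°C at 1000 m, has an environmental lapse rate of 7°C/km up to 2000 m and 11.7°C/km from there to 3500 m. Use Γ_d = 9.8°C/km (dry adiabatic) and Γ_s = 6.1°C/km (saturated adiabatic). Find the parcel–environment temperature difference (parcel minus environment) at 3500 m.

+7.45°C (parcel warmer than environment)

Parcel:
  1000 → 1500 m (dry, 9.8°C/km): ΔT = -9.8 × 0.5 = -4.9°C → T = 3.5°C
  1500 → 3500 m (saturated, 6.1°C/km): ΔT = -6.1 × 2 = -12.2°C → T = -8.7°C
Environment:
  1000 → 2000 m (environment, lower layer, 7°C/km): ΔT = -7 × 1 = -7°C → T = 1.4°C
  2000 → 3500 m (environment, upper layer, 11.7°C/km): ΔT = -11.7 × 1.5 = -17.55°C → T = -16.15°C
T_parcel − T_env = -8.7 − (-16.15) = +7.45°C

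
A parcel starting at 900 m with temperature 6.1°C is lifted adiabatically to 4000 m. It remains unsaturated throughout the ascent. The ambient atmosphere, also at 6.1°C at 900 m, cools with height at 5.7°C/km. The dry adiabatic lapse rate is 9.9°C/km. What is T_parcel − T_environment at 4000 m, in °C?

-13.02°C (parcel cooler than environment)

Parcel:
  From 900 m to 4000 m (dry): cools by 9.9 × 3.1 = 30.69°C, giving -24.59°C.
Environment:
  From 900 m to 4000 m (environment): cools by 5.7 × 3.1 = 17.67°C, giving -11.57°C.
T_parcel − T_env = -24.59 − (-11.57) = -13.02°C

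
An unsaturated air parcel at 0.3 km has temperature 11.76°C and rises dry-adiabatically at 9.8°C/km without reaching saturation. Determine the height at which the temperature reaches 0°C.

1.5 km

Height above start = (11.76 − 0) / 9.8 = 1.2 km
Altitude = 300 m + 1200 m = 1500 m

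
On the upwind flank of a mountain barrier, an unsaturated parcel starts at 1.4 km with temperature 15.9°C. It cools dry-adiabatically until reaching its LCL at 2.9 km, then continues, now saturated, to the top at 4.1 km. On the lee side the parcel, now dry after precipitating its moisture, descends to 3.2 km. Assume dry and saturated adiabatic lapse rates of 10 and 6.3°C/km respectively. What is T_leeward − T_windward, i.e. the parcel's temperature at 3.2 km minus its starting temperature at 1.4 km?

-13.56°C

From 1400 m to 2900 m (dry): cools by 10 × 1.5 = 15°C, giving 0.9°C.
From 2900 m to 4100 m (saturated): cools by 6.3 × 1.2 = 7.56°C, giving -6.66°C.
From 4100 m to 3200 m (dry descent): warms by 10 × 0.9 = 9°C, giving 2.34°C.
Net change vs windward start: 2.34 − 15.9 = -13.56°C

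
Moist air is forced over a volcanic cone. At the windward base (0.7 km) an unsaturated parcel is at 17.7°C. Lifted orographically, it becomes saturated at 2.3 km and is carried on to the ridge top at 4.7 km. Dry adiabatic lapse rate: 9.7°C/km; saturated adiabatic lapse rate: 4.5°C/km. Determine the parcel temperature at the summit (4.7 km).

700 → 2300 m (dry, 9.7°C/km): ΔT = -9.7 × 1.6 = -15.52°C → T = 2.18°C
2300 → 4700 m (saturated, 4.5°C/km): ΔT = -4.5 × 2.4 = -10.8°C → T = -8.62°C

-8.62°C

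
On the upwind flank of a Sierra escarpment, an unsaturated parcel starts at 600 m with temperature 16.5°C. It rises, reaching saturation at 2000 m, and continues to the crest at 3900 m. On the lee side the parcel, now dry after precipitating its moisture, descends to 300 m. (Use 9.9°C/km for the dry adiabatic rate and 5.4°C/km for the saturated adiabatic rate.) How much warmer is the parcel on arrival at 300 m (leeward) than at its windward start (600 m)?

+11.52°C

Dry to 2000 m: -9.9 × 1.4 km = -13.86°C, so T = 2.64°C.
Saturated to 3900 m: -5.4 × 1.9 km = -10.26°C, so T = -7.62°C.
Dry descent to 300 m: +9.9 × 3.6 km = +35.64°C, so T = 28.02°C.
Net change vs windward start: 28.02 − 16.5 = +11.52°C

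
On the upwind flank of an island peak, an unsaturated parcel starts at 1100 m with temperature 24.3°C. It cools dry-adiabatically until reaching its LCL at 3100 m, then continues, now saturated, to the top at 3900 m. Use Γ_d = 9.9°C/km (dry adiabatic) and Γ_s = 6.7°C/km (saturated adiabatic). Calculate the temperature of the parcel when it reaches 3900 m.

Dry to 3100 m: -9.9 × 2 km = -19.8°C, so T = 4.5°C.
Saturated to 3900 m: -6.7 × 0.8 km = -5.36°C, so T = -0.86°C.

-0.86°C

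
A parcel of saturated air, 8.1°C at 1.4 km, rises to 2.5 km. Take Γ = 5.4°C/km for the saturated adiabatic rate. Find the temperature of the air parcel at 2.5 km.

2.16°C

Saturated adiabatic to 2500 m: -5.4 × 1.1 km = -5.94°C, so T = 2.16°C.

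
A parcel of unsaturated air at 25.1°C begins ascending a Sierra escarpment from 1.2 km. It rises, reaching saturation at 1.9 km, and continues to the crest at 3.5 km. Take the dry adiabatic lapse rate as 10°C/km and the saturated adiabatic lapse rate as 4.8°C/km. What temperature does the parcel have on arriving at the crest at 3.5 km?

10.42°C

Dry to 1900 m: -10 × 0.7 km = -7°C, so T = 18.1°C.
Saturated to 3500 m: -4.8 × 1.6 km = -7.68°C, so T = 10.42°C.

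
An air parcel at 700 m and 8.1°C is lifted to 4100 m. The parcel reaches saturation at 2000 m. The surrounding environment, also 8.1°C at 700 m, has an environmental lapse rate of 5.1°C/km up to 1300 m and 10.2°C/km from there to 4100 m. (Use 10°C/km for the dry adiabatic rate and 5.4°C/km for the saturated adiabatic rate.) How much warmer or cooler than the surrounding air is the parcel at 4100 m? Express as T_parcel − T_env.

+7.28°C (parcel warmer than environment)

Parcel:
  From 700 m to 2000 m (dry): cools by 10 × 1.3 = 13°C, giving -4.9°C.
  From 2000 m to 4100 m (saturated): cools by 5.4 × 2.1 = 11.34°C, giving -16.24°C.
Environment:
  From 700 m to 1300 m (environment, lower layer): cools by 5.1 × 0.6 = 3.06°C, giving 5.04°C.
  From 1300 m to 4100 m (environment, upper layer): cools by 10.2 × 2.8 = 28.56°C, giving -23.52°C.
T_parcel − T_env = -16.24 − (-23.52) = +7.28°C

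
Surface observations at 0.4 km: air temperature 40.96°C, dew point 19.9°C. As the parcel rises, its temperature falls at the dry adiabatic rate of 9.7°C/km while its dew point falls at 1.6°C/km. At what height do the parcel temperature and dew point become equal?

T and T_d converge at 9.7 − 1.6 = 8.1°C per km
Height above start = (40.96 − 19.9) / 8.1 = 2.6 km
LCL altitude = 400 m + 2600 m = 3000 m

3 km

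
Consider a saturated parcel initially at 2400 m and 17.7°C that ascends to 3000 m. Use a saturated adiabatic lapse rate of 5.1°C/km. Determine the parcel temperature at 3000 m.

Saturated adiabatic to 3000 m: -5.1 × 0.6 km = -3.06°C, so T = 14.64°C.

14.64°C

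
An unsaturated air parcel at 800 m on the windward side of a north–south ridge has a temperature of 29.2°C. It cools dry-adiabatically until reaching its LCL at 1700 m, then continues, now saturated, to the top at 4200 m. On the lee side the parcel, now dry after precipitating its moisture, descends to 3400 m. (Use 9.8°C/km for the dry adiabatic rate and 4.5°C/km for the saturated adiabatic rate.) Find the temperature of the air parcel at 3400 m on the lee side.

16.97°C

800 → 1700 m (dry, 9.8°C/km): ΔT = -9.8 × 0.9 = -8.82°C → T = 20.38°C
1700 → 4200 m (saturated, 4.5°C/km): ΔT = -4.5 × 2.5 = -11.25°C → T = 9.13°C
4200 → 3400 m (dry descent, 9.8°C/km): ΔT = +9.8 × 0.8 = +7.84°C → T = 16.97°C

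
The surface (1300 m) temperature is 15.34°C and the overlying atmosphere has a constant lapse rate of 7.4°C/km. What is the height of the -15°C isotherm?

5400 m

Height above start = (15.34 − (-15)) / 7.4 = 4.1 km
Altitude = 1300 m + 4100 m = 5400 m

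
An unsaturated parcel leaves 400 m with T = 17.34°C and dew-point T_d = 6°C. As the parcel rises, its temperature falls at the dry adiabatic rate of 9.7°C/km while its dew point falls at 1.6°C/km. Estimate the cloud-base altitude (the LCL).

1800 m

T and T_d converge at 9.7 − 1.6 = 8.1°C per km
Height above start = (17.34 − 6) / 8.1 = 1.4 km
LCL altitude = 400 m + 1400 m = 1800 m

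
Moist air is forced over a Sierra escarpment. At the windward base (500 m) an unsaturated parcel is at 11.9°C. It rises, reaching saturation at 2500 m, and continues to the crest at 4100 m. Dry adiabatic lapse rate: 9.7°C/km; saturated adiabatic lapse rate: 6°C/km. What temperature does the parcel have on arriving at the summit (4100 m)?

500 → 2500 m (dry, 9.7°C/km): ΔT = -9.7 × 2 = -19.4°C → T = -7.5°C
2500 → 4100 m (saturated, 6°C/km): ΔT = -6 × 1.6 = -9.6°C → T = -17.1°C

-17.1°C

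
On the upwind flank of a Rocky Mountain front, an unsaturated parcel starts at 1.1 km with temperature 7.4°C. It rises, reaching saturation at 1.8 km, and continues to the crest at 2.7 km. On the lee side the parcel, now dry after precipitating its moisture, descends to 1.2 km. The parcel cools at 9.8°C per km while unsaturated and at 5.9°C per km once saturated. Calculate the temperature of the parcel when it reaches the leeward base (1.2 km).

9.93°C

1100 → 1800 m (dry, 9.8°C/km): ΔT = -9.8 × 0.7 = -6.86°C → T = 0.54°C
1800 → 2700 m (saturated, 5.9°C/km): ΔT = -5.9 × 0.9 = -5.31°C → T = -4.77°C
2700 → 1200 m (dry descent, 9.8°C/km): ΔT = +9.8 × 1.5 = +14.7°C → T = 9.93°C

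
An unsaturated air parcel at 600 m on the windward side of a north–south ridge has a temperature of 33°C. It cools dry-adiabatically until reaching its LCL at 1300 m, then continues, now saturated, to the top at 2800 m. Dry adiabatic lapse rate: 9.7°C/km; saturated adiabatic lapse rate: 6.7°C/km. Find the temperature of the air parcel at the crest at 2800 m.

From 600 m to 1300 m (dry): cools by 9.7 × 0.7 = 6.79°C, giving 26.21°C.
From 1300 m to 2800 m (saturated): cools by 6.7 × 1.5 = 10.05°C, giving 16.16°C.

16.16°C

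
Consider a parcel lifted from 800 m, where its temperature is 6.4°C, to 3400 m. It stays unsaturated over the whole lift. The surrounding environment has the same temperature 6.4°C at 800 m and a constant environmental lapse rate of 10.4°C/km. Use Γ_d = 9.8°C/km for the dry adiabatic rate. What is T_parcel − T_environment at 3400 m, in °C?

+1.56°C (parcel warmer than environment)

Parcel:
  800 → 3400 m (dry, 9.8°C/km): ΔT = -9.8 × 2.6 = -25.48°C → T = -19.08°C
Environment:
  800 → 3400 m (environment, 10.4°C/km): ΔT = -10.4 × 2.6 = -27.04°C → T = -20.64°C
T_parcel − T_env = -19.08 − (-20.64) = +1.56°C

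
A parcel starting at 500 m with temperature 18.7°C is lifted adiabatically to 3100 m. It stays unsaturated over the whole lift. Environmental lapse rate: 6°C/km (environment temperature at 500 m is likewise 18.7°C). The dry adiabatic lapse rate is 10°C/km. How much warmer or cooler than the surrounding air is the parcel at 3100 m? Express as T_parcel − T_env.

-10.4°C (parcel cooler than environment)

Parcel:
  From 500 m to 3100 m (dry): cools by 10 × 2.6 = 26°C, giving -7.3°C.
Environment:
  From 500 m to 3100 m (environment): cools by 6 × 2.6 = 15.6°C, giving 3.1°C.
T_parcel − T_env = -7.3 − 3.1 = -10.4°C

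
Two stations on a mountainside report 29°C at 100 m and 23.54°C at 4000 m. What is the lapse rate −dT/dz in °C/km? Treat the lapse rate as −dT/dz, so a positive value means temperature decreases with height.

1.4°C/km

Γ = −ΔT/Δz = (29 − 23.54) / (4000 − 100) m
  = 5.46°C / 3.9 km = 1.4°C/km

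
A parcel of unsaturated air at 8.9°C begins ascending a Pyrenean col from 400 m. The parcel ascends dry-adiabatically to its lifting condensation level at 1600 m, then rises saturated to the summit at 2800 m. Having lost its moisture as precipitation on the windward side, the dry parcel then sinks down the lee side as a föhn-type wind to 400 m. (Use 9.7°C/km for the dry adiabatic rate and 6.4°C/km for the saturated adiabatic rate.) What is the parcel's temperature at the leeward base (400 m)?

400 → 1600 m (dry, 9.7°C/km): ΔT = -9.7 × 1.2 = -11.64°C → T = -2.74°C
1600 → 2800 m (saturated, 6.4°C/km): ΔT = -6.4 × 1.2 = -7.68°C → T = -10.42°C
2800 → 400 m (dry descent, 9.7°C/km): ΔT = +9.7 × 2.4 = +23.28°C → T = 12.86°C

12.86°C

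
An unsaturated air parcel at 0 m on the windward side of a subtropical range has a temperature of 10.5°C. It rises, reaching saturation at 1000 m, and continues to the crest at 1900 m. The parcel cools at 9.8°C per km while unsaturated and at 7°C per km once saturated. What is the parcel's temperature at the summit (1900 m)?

0–1000 m, dry: Δz = 1 km ⇒ ΔT = -9.8°C; T = 0.7°C
1000–1900 m, saturated: Δz = 0.9 km ⇒ ΔT = -6.3°C; T = -5.6°C

-5.6°C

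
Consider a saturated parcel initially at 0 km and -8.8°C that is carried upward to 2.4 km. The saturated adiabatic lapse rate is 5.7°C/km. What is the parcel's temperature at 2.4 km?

From 0 m to 2400 m (saturated adiabatic): cools by 5.7 × 2.4 = 13.68°C, giving -22.48°C.

-22.48°C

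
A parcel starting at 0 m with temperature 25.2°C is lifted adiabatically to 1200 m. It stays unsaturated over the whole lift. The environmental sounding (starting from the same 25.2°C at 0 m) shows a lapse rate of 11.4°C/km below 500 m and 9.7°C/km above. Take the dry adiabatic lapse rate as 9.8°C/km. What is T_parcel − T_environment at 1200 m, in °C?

Parcel:
  0–1200 m, dry: Δz = 1.2 km ⇒ ΔT = -11.76°C; T = 13.44°C
Environment:
  0–500 m, environment, lower layer: Δz = 0.5 km ⇒ ΔT = -5.7°C; T = 19.5°C
  500–1200 m, environment, upper layer: Δz = 0.7 km ⇒ ΔT = -6.79°C; T = 12.71°C
T_parcel − T_env = 13.44 − 12.71 = +0.73°C

+0.73°C (parcel warmer than environment)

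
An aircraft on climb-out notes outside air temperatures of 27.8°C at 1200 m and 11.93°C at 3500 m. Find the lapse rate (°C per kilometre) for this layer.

6.9°C/km

Γ = −ΔT/Δz = (27.8 − 11.93) / (3500 − 1200) m
  = 15.87°C / 2.3 km = 6.9°C/km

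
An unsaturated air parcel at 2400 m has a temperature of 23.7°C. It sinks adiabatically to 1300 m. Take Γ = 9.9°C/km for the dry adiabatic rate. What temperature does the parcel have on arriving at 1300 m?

From 2400 m to 1300 m (dry adiabatic): warms by 9.9 × 1.1 = 10.89°C, giving 34.59°C.

34.59°C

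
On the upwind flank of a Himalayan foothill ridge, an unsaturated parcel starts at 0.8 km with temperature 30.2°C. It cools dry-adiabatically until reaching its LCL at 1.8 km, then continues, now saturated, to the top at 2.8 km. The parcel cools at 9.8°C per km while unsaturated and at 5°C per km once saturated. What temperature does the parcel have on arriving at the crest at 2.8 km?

Dry to 1800 m: -9.8 × 1 km = -9.8°C, so T = 20.4°C.
Saturated to 2800 m: -5 × 1 km = -5°C, so T = 15.4°C.

15.4°C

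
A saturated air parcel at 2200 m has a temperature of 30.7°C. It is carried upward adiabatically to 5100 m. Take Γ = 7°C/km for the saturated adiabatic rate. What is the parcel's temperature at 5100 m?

10.4°C

Saturated adiabatic to 5100 m: -7 × 2.9 km = -20.3°C, so T = 10.4°C.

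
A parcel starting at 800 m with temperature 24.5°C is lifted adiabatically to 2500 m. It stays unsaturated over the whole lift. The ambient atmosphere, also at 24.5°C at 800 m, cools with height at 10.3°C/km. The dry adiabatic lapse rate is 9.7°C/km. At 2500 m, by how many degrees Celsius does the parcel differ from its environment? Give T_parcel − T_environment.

+1.02°C (parcel warmer than environment)

Parcel:
  Dry to 2500 m: -9.7 × 1.7 km = -16.49°C, so T = 8.01°C.
Environment:
  Environment to 2500 m: -10.3 × 1.7 km = -17.51°C, so T = 6.99°C.
T_parcel − T_env = 8.01 − 6.99 = +1.02°C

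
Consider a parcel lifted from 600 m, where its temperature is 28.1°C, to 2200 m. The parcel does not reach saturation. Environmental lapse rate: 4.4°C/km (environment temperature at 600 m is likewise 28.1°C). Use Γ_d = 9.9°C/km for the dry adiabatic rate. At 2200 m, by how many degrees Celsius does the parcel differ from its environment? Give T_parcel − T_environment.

-8.8°C (parcel cooler than environment)

Parcel:
  From 600 m to 2200 m (dry): cools by 9.9 × 1.6 = 15.84°C, giving 12.26°C.
Environment:
  From 600 m to 2200 m (environment): cools by 4.4 × 1.6 = 7.04°C, giving 21.06°C.
T_parcel − T_env = 12.26 − 21.06 = -8.8°C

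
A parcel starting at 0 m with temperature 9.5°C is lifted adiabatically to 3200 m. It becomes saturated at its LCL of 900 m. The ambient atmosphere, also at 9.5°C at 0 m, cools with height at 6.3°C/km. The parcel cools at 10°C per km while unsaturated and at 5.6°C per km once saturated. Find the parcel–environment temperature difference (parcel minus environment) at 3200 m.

Parcel:
  Dry to 900 m: -10 × 0.9 km = -9°C, so T = 0.5°C.
  Saturated to 3200 m: -5.6 × 2.3 km = -12.88°C, so T = -12.38°C.
Environment:
  Environment to 3200 m: -6.3 × 3.2 km = -20.16°C, so T = -10.66°C.
T_parcel − T_env = -12.38 − (-10.66) = -1.72°C

-1.72°C (parcel cooler than environment)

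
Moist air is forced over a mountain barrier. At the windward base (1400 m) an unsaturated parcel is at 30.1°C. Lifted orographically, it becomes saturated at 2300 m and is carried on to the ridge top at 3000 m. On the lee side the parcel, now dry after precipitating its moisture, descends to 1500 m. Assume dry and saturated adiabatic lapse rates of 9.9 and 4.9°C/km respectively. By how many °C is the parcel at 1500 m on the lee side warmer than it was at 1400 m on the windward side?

1400 → 2300 m (dry, 9.9°C/km): ΔT = -9.9 × 0.9 = -8.91°C → T = 21.19°C
2300 → 3000 m (saturated, 4.9°C/km): ΔT = -4.9 × 0.7 = -3.43°C → T = 17.76°C
3000 → 1500 m (dry descent, 9.9°C/km): ΔT = +9.9 × 1.5 = +14.85°C → T = 32.61°C
Net change vs windward start: 32.61 − 30.1 = +2.51°C

+2.51°C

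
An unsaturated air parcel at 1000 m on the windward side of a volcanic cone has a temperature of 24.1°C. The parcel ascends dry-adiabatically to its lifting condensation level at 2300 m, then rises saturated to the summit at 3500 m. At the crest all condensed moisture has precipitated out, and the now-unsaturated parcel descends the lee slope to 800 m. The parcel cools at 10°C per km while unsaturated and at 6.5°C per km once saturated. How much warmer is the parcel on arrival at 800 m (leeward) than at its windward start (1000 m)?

+6.2°C

Dry to 2300 m: -10 × 1.3 km = -13°C, so T = 11.1°C.
Saturated to 3500 m: -6.5 × 1.2 km = -7.8°C, so T = 3.3°C.
Dry descent to 800 m: +10 × 2.7 km = +27°C, so T = 30.3°C.
Net change vs windward start: 30.3 − 24.1 = +6.2°C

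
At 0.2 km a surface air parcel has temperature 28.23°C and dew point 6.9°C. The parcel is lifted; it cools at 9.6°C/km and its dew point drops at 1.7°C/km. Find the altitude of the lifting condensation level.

T and T_d converge at 9.6 − 1.7 = 7.9°C per km
Height above start = (28.23 − 6.9) / 7.9 = 2.7 km
LCL altitude = 200 m + 2700 m = 2900 m

2.9 km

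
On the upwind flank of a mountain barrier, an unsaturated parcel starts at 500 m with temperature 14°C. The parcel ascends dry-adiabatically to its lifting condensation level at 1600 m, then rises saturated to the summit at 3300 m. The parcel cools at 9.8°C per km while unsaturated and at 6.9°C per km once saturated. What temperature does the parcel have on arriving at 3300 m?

Dry to 1600 m: -9.8 × 1.1 km = -10.78°C, so T = 3.22°C.
Saturated to 3300 m: -6.9 × 1.7 km = -11.73°C, so T = -8.51°C.

-8.51°C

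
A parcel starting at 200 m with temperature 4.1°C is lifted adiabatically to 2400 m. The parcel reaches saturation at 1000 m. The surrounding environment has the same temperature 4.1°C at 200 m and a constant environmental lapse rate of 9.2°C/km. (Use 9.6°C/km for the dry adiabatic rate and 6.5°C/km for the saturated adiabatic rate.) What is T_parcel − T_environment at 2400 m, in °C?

+3.46°C (parcel warmer than environment)

Parcel:
  200 → 1000 m (dry, 9.6°C/km): ΔT = -9.6 × 0.8 = -7.68°C → T = -3.58°C
  1000 → 2400 m (saturated, 6.5°C/km): ΔT = -6.5 × 1.4 = -9.1°C → T = -12.68°C
Environment:
  200 → 2400 m (environment, 9.2°C/km): ΔT = -9.2 × 2.2 = -20.24°C → T = -16.14°C
T_parcel − T_env = -12.68 − (-16.14) = +3.46°C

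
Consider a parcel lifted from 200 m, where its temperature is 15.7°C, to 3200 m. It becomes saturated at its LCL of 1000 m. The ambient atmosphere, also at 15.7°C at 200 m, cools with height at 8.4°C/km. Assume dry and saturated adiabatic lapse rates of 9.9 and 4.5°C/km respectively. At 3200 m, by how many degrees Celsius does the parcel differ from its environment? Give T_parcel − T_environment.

+7.38°C (parcel warmer than environment)

Parcel:
  200 → 1000 m (dry, 9.9°C/km): ΔT = -9.9 × 0.8 = -7.92°C → T = 7.78°C
  1000 → 3200 m (saturated, 4.5°C/km): ΔT = -4.5 × 2.2 = -9.9°C → T = -2.12°C
Environment:
  200 → 3200 m (environment, 8.4°C/km): ΔT = -8.4 × 3 = -25.2°C → T = -9.5°C
T_parcel − T_env = -2.12 − (-9.5) = +7.38°C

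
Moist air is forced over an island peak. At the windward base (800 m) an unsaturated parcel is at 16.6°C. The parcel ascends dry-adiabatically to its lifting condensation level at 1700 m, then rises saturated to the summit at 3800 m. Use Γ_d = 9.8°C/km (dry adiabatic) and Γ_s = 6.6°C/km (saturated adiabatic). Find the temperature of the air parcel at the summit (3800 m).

-6.08°C

800 → 1700 m (dry, 9.8°C/km): ΔT = -9.8 × 0.9 = -8.82°C → T = 7.78°C
1700 → 3800 m (saturated, 6.6°C/km): ΔT = -6.6 × 2.1 = -13.86°C → T = -6.08°C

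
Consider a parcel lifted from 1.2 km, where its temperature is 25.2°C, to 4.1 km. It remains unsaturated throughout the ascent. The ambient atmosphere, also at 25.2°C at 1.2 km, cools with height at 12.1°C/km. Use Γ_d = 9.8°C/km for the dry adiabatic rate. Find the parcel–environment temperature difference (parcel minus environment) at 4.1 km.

+6.67°C (parcel warmer than environment)

Parcel:
  1200–4100 m, dry: Δz = 2.9 km ⇒ ΔT = -28.42°C; T = -3.22°C
Environment:
  1200–4100 m, environment: Δz = 2.9 km ⇒ ΔT = -35.09°C; T = -9.89°C
T_parcel − T_env = -3.22 − (-9.89) = +6.67°C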